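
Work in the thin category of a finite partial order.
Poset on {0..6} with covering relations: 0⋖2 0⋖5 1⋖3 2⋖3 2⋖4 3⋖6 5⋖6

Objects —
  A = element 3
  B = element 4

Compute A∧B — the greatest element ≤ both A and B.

Common predecessors of 3,4: {0,2}
  0 ≤ 2
  2 ≤ 2
glb = 2

Answer: A∧B = 2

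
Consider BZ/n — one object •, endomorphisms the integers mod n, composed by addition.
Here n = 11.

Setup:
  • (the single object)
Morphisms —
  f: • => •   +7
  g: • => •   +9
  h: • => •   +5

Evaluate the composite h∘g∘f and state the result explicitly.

  0 +7≡7 +9≡5 +5≡10  (mod 11)
⟦path⟧: +10

Answer: +10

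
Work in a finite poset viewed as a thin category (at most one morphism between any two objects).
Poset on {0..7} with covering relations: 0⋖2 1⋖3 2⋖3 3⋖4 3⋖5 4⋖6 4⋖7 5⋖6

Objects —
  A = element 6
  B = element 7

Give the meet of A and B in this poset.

Common predecessors of 6,7: {0,1,2,3,4}
  0 ⊑ 4
  1 ⊑ 4
  2 ⊑ 4
  3 ⊑ 4
  4 ⊑ 4
glb = 4

Answer: A∧B = 4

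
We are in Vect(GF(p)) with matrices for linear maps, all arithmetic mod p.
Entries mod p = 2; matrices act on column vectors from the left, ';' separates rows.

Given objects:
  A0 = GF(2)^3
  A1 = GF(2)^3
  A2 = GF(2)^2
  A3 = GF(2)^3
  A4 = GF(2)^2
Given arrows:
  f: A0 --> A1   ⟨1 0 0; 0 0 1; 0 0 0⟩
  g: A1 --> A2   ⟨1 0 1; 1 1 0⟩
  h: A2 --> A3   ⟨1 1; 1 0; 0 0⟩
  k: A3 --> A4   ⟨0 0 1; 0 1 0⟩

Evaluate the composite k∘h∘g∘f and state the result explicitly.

Answer: ⟨0 0 0; 1 0 0⟩

Derivation:
  e0=(1,0,0) f-->(1,0,0) g-->(1,1) h-->(0,1,0) k-->(0,1)
  e1=(0,1,0) f-->(0,0,0) g-->(0,0) h-->(0,0,0) k-->(0,0)
  e2=(0,0,1) f-->(0,1,0) g-->(0,1) h-->(1,0,0) k-->(0,0)
composite: ⟨0 0 0; 1 0 0⟩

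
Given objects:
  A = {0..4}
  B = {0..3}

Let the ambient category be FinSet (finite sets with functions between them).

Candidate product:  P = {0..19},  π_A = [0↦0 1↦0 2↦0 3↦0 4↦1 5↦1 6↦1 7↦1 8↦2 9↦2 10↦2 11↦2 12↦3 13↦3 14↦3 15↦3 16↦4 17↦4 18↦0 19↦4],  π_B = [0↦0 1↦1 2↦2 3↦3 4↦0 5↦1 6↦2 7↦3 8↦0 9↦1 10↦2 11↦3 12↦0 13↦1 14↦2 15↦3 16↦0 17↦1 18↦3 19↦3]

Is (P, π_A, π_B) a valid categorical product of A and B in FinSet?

|A|·|B| = 5·4 = 20;  |P| = 20
Check the pairing map k ↦ (π_A(k), π_B(k)):
  0 ↦ (0,0)
  1 ↦ (0,1)
  2 ↦ (0,2)
  3 ↦ (0,3)
  4 ↦ (1,0)
  5 ↦ (1,1)
  6 ↦ (1,2)
  7 ↦ (1,3)
  8 ↦ (2,0)
  9 ↦ (2,1)
  10 ↦ (2,2)
  11 ↦ (2,3)
  12 ↦ (3,0)
  13 ↦ (3,1)
  14 ↦ (3,2)
  15 ↦ (3,3)
  16 ↦ (4,0)
  17 ↦ (4,1)
  18 ↦ (0,3)  ✗ repeats pair of k=3
  19 ↦ (4,3)
distinct pairs in image: 19 / 20 needed
  → (0,3) hit at k=3 and k=18

Answer: NOT A VALID PRODUCT — duplicate pair at indices 3,18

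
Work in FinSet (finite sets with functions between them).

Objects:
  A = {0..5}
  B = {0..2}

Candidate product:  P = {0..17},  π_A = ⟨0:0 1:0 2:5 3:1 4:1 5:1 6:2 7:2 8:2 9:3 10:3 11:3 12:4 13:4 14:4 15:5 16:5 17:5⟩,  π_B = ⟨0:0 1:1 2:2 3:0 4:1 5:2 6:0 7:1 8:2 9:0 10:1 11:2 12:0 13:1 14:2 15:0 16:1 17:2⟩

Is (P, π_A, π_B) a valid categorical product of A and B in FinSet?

Answer: NOT A VALID PRODUCT — duplicate pair at indices 17,2

Trace:
|A|·|B| = 6·3 = 18;  |P| = 18
Check the pairing map k ↦ (π_A(k), π_B(k)):
  0 : (0,0)
  1 : (0,1)
  2 : (5,2)
  3 : (1,0)
  4 : (1,1)
  5 : (1,2)
  6 : (2,0)
  7 : (2,1)
  8 : (2,2)
  9 : (3,0)
  10 : (3,1)
  11 : (3,2)
  12 : (4,0)
  13 : (4,1)
  14 : (4,2)
  15 : (5,0)
  16 : (5,1)
  17 : (5,2)  ✗ repeats pair of k=2
distinct pairs in image: 17 / 18 needed
  → (5,2) hit at k=2 and k=17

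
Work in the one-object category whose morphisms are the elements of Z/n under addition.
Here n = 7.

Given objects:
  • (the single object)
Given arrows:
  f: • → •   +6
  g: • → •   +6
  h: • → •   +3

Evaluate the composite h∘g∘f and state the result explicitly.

Answer: +1

Derivation:
  0 +6≡6 +6≡5 +3≡1  (mod 7)
⟦path⟧: +1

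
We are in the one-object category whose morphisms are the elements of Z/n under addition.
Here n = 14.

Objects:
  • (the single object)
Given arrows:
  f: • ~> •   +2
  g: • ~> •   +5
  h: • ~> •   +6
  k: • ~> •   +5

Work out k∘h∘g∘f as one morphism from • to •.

  0 +2≡2 +5≡7 +6≡13 +5≡4  (mod 14)
⟦path⟧: +4

Answer: +4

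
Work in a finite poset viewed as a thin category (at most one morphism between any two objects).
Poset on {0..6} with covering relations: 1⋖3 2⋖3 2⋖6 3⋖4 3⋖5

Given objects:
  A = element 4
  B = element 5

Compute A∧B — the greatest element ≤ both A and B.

Lower bounds of A=4 and B=5: {1,2,3}
  1 ⊑ 3
  2 ⊑ 3
  3 ⊑ 3
glb = 3

Answer: A∧B = 3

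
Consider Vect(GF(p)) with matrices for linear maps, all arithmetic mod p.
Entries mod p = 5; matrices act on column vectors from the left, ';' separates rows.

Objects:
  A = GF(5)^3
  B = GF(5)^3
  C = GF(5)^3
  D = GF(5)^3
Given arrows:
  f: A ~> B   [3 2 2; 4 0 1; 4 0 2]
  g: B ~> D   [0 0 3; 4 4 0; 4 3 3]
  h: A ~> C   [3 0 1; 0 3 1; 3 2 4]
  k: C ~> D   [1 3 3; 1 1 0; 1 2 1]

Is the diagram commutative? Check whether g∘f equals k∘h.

Answer: COMMUTES

Trace:
Path 1 = f;g:
  e0=(1,0,0) f~>(3,4,4) g~>(2,3,1)
  e1=(0,1,0) f~>(2,0,0) g~>(0,3,3)
  e2=(0,0,1) f~>(2,1,2) g~>(1,2,2)
  composite₁ = [2 0 1; 3 3 2; 1 3 2]
Path 2 = h;k:
  e0=(1,0,0) h~>(3,0,3) k~>(2,3,1)
  e1=(0,1,0) h~>(0,3,2) k~>(0,3,3)
  e2=(0,0,1) h~>(1,1,4) k~>(1,2,2)
  composite₂ = [2 0 1; 3 3 2; 1 3 2]
Equal? same morphism ✓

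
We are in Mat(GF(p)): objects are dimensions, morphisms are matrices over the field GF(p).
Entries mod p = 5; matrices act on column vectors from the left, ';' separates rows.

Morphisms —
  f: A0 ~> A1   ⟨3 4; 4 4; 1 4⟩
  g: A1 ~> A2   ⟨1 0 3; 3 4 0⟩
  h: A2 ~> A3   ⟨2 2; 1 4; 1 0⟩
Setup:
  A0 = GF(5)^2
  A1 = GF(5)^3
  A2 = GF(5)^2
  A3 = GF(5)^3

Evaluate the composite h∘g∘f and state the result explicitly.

  e0=⟨1,0⟩ f~>⟨3,4,1⟩ g~>⟨1,0⟩ h~>⟨2,1,1⟩
  e1=⟨0,1⟩ f~>⟨4,4,4⟩ g~>⟨1,3⟩ h~>⟨3,3,1⟩
result: ⟨2 3; 1 3; 1 1⟩

Answer: ⟨2 3; 1 3; 1 1⟩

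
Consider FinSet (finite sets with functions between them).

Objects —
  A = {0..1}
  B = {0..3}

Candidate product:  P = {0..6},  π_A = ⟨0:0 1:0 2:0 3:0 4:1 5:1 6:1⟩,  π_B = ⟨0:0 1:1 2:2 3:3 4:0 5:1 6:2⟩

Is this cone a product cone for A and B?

Answer: NOT A VALID PRODUCT — |P|=7 ≠ |A|·|B|=8

Derivation:
|A|·|B| = 2·4 = 8;  |P| = 7
  → cardinalities differ; no bijection possible.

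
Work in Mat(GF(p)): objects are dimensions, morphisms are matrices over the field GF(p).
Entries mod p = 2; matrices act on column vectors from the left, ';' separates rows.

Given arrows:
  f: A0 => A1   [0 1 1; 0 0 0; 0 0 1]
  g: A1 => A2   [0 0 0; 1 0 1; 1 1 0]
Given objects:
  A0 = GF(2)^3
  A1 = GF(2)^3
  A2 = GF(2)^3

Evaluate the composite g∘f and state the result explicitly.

  e0=(1,0,0) f=>(0,0,0) g=>(0,0,0)
  e1=(0,1,0) f=>(1,0,0) g=>(0,1,1)
  e2=(0,0,1) f=>(1,0,1) g=>(0,0,1)
composite: [0 0 0; 0 1 0; 0 1 1]

Answer: [0 0 0; 0 1 0; 0 1 1]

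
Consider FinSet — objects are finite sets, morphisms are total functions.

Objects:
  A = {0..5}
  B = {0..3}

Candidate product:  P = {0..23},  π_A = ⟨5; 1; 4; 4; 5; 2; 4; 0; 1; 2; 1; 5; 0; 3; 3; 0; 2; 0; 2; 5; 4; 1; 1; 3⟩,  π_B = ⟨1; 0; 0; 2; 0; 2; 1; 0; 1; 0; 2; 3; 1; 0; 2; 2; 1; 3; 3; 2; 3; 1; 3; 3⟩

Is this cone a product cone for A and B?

|A|·|B| = 6·4 = 24;  |P| = 24
Check the pairing map k ↦ (π_A(k), π_B(k)):
  0 ↦ (5,1)
  1 ↦ (1,0)
  2 ↦ (4,0)
  3 ↦ (4,2)
  4 ↦ (5,0)
  5 ↦ (2,2)
  6 ↦ (4,1)
  7 ↦ (0,0)
  8 ↦ (1,1)
  9 ↦ (2,0)
  10 ↦ (1,2)
  11 ↦ (5,3)
  12 ↦ (0,1)
  13 ↦ (3,0)
  14 ↦ (3,2)
  15 ↦ (0,2)
  16 ↦ (2,1)
  17 ↦ (0,3)
  18 ↦ (2,3)
  19 ↦ (5,2)
  20 ↦ (4,3)
  21 ↦ (1,1)  ✗ repeats pair of k=8
  22 ↦ (1,3)
  23 ↦ (3,3)
distinct pairs in image: 23 / 24 needed
  → (1,1) hit at k=8 and k=21

Answer: NOT A VALID PRODUCT — duplicate pair at indices 21,8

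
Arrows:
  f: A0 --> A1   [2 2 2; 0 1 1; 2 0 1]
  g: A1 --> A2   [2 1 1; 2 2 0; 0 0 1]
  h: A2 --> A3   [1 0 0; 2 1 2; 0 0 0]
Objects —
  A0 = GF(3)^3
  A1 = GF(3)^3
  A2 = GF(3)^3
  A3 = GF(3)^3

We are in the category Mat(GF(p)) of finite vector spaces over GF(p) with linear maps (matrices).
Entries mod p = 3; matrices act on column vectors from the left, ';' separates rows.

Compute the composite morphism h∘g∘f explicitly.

Answer: [0 2 0; 2 1 2; 0 0 0]

Trace:
  e0=(1,0,0) f-->(2,0,2) g-->(0,1,2) h-->(0,2,0)
  e1=(0,1,0) f-->(2,1,0) g-->(2,0,0) h-->(2,1,0)
  e2=(0,0,1) f-->(2,1,1) g-->(0,0,1) h-->(0,2,0)
composite: [0 2 0; 2 1 2; 0 0 0]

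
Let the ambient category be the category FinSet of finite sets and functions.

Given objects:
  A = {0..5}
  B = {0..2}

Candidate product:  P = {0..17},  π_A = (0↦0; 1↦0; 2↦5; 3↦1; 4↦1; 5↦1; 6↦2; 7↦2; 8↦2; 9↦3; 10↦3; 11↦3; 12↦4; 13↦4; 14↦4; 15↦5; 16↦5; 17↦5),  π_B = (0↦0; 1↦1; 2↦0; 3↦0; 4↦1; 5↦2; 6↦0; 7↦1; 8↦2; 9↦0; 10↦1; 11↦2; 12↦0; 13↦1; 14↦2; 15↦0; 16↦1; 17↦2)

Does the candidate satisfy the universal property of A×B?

|A|·|B| = 6·3 = 18;  |P| = 18
Check the pairing map k ↦ (π_A(k), π_B(k)):
  0 ↦ (0,0)
  1 ↦ (0,1)
  2 ↦ (5,0)
  3 ↦ (1,0)
  4 ↦ (1,1)
  5 ↦ (1,2)
  6 ↦ (2,0)
  7 ↦ (2,1)
  8 ↦ (2,2)
  9 ↦ (3,0)
  10 ↦ (3,1)
  11 ↦ (3,2)
  12 ↦ (4,0)
  13 ↦ (4,1)
  14 ↦ (4,2)
  15 ↦ (5,0)  ✗ repeats pair of k=2
  16 ↦ (5,1)
  17 ↦ (5,2)
distinct pairs in image: 17 / 18 needed
  → (5,0) hit at k=2 and k=15

Answer: NOT A VALID PRODUCT — duplicate pair at indices 15,2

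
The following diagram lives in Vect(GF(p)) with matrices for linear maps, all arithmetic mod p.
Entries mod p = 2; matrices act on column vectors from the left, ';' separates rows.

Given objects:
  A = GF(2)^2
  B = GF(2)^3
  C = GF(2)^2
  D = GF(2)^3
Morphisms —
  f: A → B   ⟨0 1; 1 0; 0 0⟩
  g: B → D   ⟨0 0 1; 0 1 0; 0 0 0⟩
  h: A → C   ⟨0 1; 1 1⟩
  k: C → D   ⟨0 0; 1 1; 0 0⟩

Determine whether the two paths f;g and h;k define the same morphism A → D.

Answer: COMMUTES

Derivation:
1) trace f;g:
  e0=[1,0] f→[0,1,0] g→[0,1,0]
  e1=[0,1] f→[1,0,0] g→[0,0,0]
  composite₁ = ⟨0 0; 1 0; 0 0⟩
2) trace h;k:
  e0=[1,0] h→[0,1] k→[0,1,0]
  e1=[0,1] h→[1,1] k→[0,0,0]
  composite₂ = ⟨0 0; 1 0; 0 0⟩
Equal? same morphism ✓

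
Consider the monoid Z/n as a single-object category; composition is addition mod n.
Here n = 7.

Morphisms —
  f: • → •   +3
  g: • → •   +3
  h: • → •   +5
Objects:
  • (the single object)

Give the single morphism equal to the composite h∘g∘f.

Answer: +4

Work:
  0 +3≡3 +3≡6 +5≡4  (mod 7)
result: +4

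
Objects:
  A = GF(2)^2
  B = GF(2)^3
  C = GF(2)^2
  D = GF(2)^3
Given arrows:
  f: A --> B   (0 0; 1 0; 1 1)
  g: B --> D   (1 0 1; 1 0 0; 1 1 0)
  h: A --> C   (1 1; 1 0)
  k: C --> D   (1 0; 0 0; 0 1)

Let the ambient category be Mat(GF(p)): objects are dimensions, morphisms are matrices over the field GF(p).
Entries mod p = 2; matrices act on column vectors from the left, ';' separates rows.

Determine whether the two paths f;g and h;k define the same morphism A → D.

Along f;g (path 1):
  e0=⟨1,0⟩ f-->⟨0,1,1⟩ g-->⟨1,0,1⟩
  e1=⟨0,1⟩ f-->⟨0,0,1⟩ g-->⟨1,0,0⟩
  result₁ = (1 1; 0 0; 1 0)
Along h;k (path 2):
  e0=⟨1,0⟩ h-->⟨1,1⟩ k-->⟨1,0,1⟩
  e1=⟨0,1⟩ h-->⟨1,0⟩ k-->⟨1,0,0⟩
  result₂ = (1 1; 0 0; 1 0)
Equal? equal; square commutes

Answer: COMMUTES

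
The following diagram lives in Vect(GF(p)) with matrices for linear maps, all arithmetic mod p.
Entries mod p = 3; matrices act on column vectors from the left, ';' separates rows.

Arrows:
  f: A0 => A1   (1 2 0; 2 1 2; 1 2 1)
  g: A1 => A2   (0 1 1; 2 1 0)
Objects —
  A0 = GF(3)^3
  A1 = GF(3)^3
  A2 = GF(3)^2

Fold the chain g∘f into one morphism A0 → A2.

  e0=[1,0,0] f=>[1,2,1] g=>[0,1]
  e1=[0,1,0] f=>[2,1,2] g=>[0,2]
  e2=[0,0,1] f=>[0,2,1] g=>[0,2]
⟦path⟧: (0 0 0; 1 2 2)

Answer: (0 0 0; 1 2 2)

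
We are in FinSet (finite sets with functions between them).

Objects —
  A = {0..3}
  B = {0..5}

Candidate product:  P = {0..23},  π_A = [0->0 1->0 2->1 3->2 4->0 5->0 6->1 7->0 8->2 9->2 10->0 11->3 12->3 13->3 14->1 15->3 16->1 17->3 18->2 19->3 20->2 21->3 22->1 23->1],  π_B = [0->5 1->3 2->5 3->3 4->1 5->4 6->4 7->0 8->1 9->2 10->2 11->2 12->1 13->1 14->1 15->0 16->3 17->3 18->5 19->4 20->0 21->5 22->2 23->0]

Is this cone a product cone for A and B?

|A|·|B| = 4·6 = 24;  |P| = 24
Check the pairing map k ↦ (π_A(k), π_B(k)):
  0 -> (0,5)
  1 -> (0,3)
  2 -> (1,5)
  3 -> (2,3)
  4 -> (0,1)
  5 -> (0,4)
  6 -> (1,4)
  7 -> (0,0)
  8 -> (2,1)
  9 -> (2,2)
  10 -> (0,2)
  11 -> (3,2)
  12 -> (3,1)
  13 -> (3,1)  ✗ repeats pair of k=12
  14 -> (1,1)
  15 -> (3,0)
  16 -> (1,3)
  17 -> (3,3)
  18 -> (2,5)
  19 -> (3,4)
  20 -> (2,0)
  21 -> (3,5)
  22 -> (1,2)
  23 -> (1,0)
distinct pairs in image: 23 / 24 needed
  → (3,1) hit at k=12 and k=13

Answer: NOT A VALID PRODUCT — duplicate pair at indices 13,12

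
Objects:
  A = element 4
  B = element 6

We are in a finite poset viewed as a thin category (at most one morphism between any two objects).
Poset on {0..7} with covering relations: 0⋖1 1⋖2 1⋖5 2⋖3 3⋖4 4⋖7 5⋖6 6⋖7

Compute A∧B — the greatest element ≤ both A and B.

{x : x≤A ∧ x≤B} = {0,1}  (A=4, B=6)
  0 ≤ 1
  1 ≤ 1
glb = 1

Answer: A∧B = 1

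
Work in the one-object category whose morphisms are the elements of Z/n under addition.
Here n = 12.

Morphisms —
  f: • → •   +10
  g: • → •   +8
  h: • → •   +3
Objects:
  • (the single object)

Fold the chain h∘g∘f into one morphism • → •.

  0 +10≡10 +8≡6 +3≡9  (mod 12)
⟦path⟧: +9

Answer: +9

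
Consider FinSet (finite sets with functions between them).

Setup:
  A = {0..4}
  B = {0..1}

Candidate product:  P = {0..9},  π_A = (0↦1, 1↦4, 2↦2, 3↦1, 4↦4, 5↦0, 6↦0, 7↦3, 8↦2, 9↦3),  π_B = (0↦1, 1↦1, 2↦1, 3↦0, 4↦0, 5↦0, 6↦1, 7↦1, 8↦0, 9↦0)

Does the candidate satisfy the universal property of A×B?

|A|·|B| = 5·2 = 10;  |P| = 10
Check the pairing map k ↦ (π_A(k), π_B(k)):
  0 ↦ (1,1)
  1 ↦ (4,1)
  2 ↦ (2,1)
  3 ↦ (1,0)
  4 ↦ (4,0)
  5 ↦ (0,0)
  6 ↦ (0,1)
  7 ↦ (3,1)
  8 ↦ (2,0)
  9 ↦ (3,0)
distinct pairs in image: 10 / 10 needed
  → bijection onto A×B; projections well-typed.

Answer: VALID PRODUCT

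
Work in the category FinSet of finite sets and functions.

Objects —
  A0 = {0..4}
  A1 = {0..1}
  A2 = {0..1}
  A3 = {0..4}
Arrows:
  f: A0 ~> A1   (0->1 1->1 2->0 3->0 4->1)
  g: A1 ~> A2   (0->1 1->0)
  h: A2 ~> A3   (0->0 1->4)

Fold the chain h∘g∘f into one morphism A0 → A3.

Answer: (0->0 1->0 2->4 3->4 4->0)

Derivation:
  0 f~>1 g~>0 h~>0
  1 f~>1 g~>0 h~>0
  2 f~>0 g~>1 h~>4
  3 f~>0 g~>1 h~>4
  4 f~>1 g~>0 h~>0
composite: (0->0 1->0 2->4 3->4 4->0)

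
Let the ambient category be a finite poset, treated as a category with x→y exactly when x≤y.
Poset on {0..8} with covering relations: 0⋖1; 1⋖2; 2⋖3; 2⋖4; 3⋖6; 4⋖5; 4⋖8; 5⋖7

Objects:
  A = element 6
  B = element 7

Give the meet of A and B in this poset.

Answer: A∧B = 2

Work:
Lower bounds of A=6 and B=7: {0,1,2}
  0 <= 2
  1 <= 2
  2 <= 2
glb = 2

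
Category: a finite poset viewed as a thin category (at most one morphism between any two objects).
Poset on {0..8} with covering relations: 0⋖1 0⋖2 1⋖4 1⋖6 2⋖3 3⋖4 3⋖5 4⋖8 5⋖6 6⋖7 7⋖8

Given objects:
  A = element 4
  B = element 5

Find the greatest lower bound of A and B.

Answer: A∧B = 3

Work:
Lower bounds of A=4 and B=5: {0,2,3}
  0 ⊑ 3
  2 ⊑ 3
  3 ⊑ 3
glb = 3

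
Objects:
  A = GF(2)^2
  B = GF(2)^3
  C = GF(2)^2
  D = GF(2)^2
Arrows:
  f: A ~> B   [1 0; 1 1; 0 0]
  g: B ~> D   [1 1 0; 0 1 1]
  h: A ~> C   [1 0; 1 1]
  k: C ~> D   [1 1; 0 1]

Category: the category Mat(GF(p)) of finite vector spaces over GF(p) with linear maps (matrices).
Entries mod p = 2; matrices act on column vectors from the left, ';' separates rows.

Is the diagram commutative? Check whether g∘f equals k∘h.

Along f;g (path 1):
  e0=[1,0] f~>[1,1,0] g~>[0,1]
  e1=[0,1] f~>[0,1,0] g~>[1,1]
  composite₁ = [0 1; 1 1]
Along h;k (path 2):
  e0=[1,0] h~>[1,1] k~>[0,1]
  e1=[0,1] h~>[0,1] k~>[1,1]
  composite₂ = [0 1; 1 1]
Equal? YES — commutes

Answer: COMMUTES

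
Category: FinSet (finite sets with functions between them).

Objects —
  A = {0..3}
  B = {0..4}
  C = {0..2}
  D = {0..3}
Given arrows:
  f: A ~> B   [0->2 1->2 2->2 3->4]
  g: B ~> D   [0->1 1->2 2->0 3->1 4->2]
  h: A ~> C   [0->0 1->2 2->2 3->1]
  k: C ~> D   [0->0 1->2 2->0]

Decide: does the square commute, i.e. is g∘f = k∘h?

Along f;g (path 1):
  0 f~>2 g~>0
  1 f~>2 g~>0
  2 f~>2 g~>0
  3 f~>4 g~>2
  composite₁ = [0->0 1->0 2->0 3->2]
Along h;k (path 2):
  0 h~>0 k~>0
  1 h~>2 k~>0
  2 h~>2 k~>0
  3 h~>1 k~>2
  composite₂ = [0->0 1->0 2->0 3->2]
Equal? same morphism ✓

Answer: COMMUTES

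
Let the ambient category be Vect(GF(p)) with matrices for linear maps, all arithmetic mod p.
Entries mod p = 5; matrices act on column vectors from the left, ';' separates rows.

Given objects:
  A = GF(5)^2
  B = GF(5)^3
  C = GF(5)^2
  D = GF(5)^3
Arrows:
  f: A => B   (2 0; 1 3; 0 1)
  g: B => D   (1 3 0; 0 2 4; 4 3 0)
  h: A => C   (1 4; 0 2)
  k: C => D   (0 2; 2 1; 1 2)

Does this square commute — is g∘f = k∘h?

Answer: DOES NOT COMMUTE

Work:
Along f;g (path 1):
  e0=[1,0] f=>[2,1,0] g=>[0,2,1]
  e1=[0,1] f=>[0,3,1] g=>[4,0,4]
  composite₁ = (0 4; 2 0; 1 4)
Along h;k (path 2):
  e0=[1,0] h=>[1,0] k=>[0,2,1]
  e1=[0,1] h=>[4,2] k=>[4,0,3]
  composite₂ = (0 4; 2 0; 1 3)
Equal? NO — does not commute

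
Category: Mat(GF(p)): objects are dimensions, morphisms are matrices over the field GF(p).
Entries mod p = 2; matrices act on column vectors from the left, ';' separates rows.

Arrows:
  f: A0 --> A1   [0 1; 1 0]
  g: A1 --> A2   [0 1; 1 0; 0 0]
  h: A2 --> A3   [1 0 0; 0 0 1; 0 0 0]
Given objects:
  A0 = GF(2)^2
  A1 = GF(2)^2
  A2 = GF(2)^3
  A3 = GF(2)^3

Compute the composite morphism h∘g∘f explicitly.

Answer: [1 0; 0 0; 0 0]

Trace:
  e0=[1,0] f-->[0,1] g-->[1,0,0] h-->[1,0,0]
  e1=[0,1] f-->[1,0] g-->[0,1,0] h-->[0,0,0]
composite: [1 0; 0 0; 0 0]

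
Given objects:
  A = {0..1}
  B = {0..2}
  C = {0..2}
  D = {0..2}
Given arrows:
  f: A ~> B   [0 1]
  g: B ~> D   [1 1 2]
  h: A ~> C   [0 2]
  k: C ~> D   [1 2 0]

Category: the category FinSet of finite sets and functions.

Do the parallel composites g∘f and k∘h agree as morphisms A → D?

Path 1 = f;g:
  0 f~>0 g~>1
  1 f~>1 g~>1
  result₁ = [1 1]
Path 2 = h;k:
  0 h~>0 k~>1
  1 h~>2 k~>0
  result₂ = [1 0]
Equal? distinct morphisms ✗

Answer: DOES NOT COMMUTE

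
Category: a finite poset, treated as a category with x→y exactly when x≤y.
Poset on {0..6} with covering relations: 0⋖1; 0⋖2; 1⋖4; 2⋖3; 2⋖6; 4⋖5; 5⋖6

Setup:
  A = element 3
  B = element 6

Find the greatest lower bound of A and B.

{x : x⊑A ∧ x⊑B} = {0,2}  (A=3, B=6)
  0 ⊑ 2
  2 ⊑ 2
glb = 2

Answer: A∧B = 2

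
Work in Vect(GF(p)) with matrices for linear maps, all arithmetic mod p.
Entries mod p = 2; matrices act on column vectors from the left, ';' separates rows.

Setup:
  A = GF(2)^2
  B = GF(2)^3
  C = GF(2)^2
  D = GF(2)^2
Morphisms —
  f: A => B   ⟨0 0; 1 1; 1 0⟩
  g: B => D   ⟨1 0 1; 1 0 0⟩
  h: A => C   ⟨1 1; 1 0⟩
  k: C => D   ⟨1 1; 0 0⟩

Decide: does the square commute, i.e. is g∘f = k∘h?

Along f;g (path 1):
  e0=[1,0] f=>[0,1,1] g=>[1,0]
  e1=[0,1] f=>[0,1,0] g=>[0,0]
  composite₁ = ⟨1 0; 0 0⟩
Along h;k (path 2):
  e0=[1,0] h=>[1,1] k=>[0,0]
  e1=[0,1] h=>[1,0] k=>[1,0]
  composite₂ = ⟨0 1; 0 0⟩
Equal? NO — does not commute

Answer: DOES NOT COMMUTE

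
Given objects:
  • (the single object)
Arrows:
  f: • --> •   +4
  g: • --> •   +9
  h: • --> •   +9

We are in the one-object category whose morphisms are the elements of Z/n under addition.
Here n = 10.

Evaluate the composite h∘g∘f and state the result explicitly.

Answer: +2

Trace:
  0 +4≡4 +9≡3 +9≡2  (mod 10)
⟦path⟧: +2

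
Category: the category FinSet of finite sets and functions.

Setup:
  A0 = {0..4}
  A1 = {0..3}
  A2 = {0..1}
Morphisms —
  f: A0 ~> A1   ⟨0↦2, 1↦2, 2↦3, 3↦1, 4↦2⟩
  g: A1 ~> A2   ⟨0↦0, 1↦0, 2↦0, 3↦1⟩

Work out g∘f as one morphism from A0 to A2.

  0 f~>2 g~>0
  1 f~>2 g~>0
  2 f~>3 g~>1
  3 f~>1 g~>0
  4 f~>2 g~>0
composite: ⟨0↦0, 1↦0, 2↦1, 3↦0, 4↦0⟩

Answer: ⟨0↦0, 1↦0, 2↦1, 3↦0, 4↦0⟩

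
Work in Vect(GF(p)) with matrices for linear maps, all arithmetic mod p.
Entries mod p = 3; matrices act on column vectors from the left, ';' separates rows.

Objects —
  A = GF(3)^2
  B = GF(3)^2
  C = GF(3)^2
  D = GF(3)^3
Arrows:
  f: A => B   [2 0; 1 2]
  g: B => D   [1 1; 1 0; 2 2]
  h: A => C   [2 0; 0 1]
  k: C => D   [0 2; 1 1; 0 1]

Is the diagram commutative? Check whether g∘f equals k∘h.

1) trace f;g:
  e0=[1,0] f=>[2,1] g=>[0,2,0]
  e1=[0,1] f=>[0,2] g=>[2,0,1]
  ⟦path⟧₁ = [0 2; 2 0; 0 1]
2) trace h;k:
  e0=[1,0] h=>[2,0] k=>[0,2,0]
  e1=[0,1] h=>[0,1] k=>[2,1,1]
  ⟦path⟧₂ = [0 2; 2 1; 0 1]
Equal? distinct morphisms ✗

Answer: DOES NOT COMMUTE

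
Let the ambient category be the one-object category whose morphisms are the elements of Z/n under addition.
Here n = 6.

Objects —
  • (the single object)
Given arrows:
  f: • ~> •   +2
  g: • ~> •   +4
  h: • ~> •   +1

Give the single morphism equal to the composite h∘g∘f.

Answer: +1

Work:
  0 +2≡2 +4≡0 +1≡1  (mod 6)
composite: +1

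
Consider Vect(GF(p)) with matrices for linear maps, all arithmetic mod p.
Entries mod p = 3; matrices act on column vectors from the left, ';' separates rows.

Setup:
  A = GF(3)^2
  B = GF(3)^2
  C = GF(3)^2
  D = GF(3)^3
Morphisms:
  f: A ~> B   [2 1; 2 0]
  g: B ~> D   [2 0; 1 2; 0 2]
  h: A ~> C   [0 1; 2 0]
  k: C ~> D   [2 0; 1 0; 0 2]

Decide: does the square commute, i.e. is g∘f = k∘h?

1) trace f;g:
  e0=⟨1,0⟩ f~>⟨2,2⟩ g~>⟨1,0,1⟩
  e1=⟨0,1⟩ f~>⟨1,0⟩ g~>⟨2,1,0⟩
  composite₁ = [1 2; 0 1; 1 0]
2) trace h;k:
  e0=⟨1,0⟩ h~>⟨0,2⟩ k~>⟨0,0,1⟩
  e1=⟨0,1⟩ h~>⟨1,0⟩ k~>⟨2,1,0⟩
  composite₂ = [0 2; 0 1; 1 0]
Equal? NO — does not commute

Answer: DOES NOT COMMUTE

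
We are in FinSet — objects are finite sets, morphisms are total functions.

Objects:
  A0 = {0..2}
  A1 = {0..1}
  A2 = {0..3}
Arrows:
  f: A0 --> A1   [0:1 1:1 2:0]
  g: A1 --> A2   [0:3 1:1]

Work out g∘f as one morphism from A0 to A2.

  0 f-->1 g-->1
  1 f-->1 g-->1
  2 f-->0 g-->3
composite: [0:1 1:1 2:3]

Answer: [0:1 1:1 2:3]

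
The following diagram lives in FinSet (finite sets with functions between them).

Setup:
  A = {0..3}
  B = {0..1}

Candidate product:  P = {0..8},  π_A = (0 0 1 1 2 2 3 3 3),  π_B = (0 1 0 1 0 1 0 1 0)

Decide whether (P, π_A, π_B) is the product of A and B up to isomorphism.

|A|·|B| = 4·2 = 8;  |P| = 9
  → cardinalities differ; no bijection possible.

Answer: NOT A VALID PRODUCT — |P|=9 ≠ |A|·|B|=8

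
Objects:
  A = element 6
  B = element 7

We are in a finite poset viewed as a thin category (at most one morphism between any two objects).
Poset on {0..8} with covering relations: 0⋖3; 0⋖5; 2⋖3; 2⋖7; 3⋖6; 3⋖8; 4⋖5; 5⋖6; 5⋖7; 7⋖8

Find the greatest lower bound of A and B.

{x : x≤A ∧ x≤B} = {0,2,4,5}  (A=6, B=7)
  maximal lower bounds 2 and 5 are incomparable: neither 2≤5 nor 5≤2
→ no greatest lower bound exists

Answer: NO MEET EXISTS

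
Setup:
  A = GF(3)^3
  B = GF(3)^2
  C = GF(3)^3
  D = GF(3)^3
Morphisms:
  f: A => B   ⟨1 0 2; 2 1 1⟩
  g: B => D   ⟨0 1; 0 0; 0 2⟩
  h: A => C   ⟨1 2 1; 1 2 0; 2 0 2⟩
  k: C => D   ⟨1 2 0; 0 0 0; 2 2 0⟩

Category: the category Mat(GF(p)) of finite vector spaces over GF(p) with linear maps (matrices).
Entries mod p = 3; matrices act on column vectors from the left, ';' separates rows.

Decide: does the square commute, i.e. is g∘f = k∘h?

Path 1 = f;g:
  e0=(1,0,0) f=>(1,2) g=>(2,0,1)
  e1=(0,1,0) f=>(0,1) g=>(1,0,2)
  e2=(0,0,1) f=>(2,1) g=>(1,0,2)
  ⟦path⟧₁ = ⟨2 1 1; 0 0 0; 1 2 2⟩
Path 2 = h;k:
  e0=(1,0,0) h=>(1,1,2) k=>(0,0,1)
  e1=(0,1,0) h=>(2,2,0) k=>(0,0,2)
  e2=(0,0,1) h=>(1,0,2) k=>(1,0,2)
  ⟦path⟧₂ = ⟨0 0 1; 0 0 0; 1 2 2⟩
Equal? distinct morphisms ✗

Answer: DOES NOT COMMUTE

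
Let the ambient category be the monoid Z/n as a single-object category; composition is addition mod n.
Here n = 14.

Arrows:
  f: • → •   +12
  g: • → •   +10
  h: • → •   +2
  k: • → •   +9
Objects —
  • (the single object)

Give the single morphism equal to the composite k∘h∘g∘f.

  0 +12≡12 +10≡8 +2≡10 +9≡5  (mod 14)
composite: +5

Answer: +5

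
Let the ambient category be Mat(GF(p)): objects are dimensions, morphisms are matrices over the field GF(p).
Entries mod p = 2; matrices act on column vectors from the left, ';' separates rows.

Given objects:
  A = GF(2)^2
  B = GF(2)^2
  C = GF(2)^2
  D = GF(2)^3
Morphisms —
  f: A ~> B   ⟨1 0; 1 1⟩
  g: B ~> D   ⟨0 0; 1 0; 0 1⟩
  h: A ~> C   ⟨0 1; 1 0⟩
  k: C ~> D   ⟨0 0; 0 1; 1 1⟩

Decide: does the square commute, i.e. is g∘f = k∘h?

Answer: COMMUTES

Derivation:
Path 1 = f;g:
  e0=(1,0) f~>(1,1) g~>(0,1,1)
  e1=(0,1) f~>(0,1) g~>(0,0,1)
  result₁ = ⟨0 0; 1 0; 1 1⟩
Path 2 = h;k:
  e0=(1,0) h~>(0,1) k~>(0,1,1)
  e1=(0,1) h~>(1,0) k~>(0,0,1)
  result₂ = ⟨0 0; 1 0; 1 1⟩
Equal? same morphism ✓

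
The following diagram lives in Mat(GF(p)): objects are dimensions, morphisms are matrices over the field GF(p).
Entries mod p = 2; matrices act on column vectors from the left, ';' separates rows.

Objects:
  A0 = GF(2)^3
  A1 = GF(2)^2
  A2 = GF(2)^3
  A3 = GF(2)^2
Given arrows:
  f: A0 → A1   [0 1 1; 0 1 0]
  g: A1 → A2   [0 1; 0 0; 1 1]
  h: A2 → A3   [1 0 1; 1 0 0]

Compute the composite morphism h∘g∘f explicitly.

Answer: [0 1 1; 0 1 0]

Derivation:
  e0=(1,0,0) f→(0,0) g→(0,0,0) h→(0,0)
  e1=(0,1,0) f→(1,1) g→(1,0,0) h→(1,1)
  e2=(0,0,1) f→(1,0) g→(0,0,1) h→(1,0)
⟦path⟧: [0 1 1; 0 1 0]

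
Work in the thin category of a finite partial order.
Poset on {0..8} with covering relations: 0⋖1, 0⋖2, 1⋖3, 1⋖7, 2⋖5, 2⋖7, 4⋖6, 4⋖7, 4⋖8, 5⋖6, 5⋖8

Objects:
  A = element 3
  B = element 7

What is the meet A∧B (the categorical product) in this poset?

Answer: A∧B = 1

Derivation:
Lower bounds of A=3 and B=7: {0,1}
  0 ≤ 1
  1 ≤ 1
glb = 1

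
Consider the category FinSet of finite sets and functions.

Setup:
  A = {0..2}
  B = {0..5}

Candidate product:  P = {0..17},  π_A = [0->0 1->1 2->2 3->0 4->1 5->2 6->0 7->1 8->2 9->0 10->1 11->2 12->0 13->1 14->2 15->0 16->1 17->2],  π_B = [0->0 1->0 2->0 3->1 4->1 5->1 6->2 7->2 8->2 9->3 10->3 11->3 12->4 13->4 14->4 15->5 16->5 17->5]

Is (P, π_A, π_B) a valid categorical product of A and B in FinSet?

|A|·|B| = 3·6 = 18;  |P| = 18
Check the pairing map k ↦ (π_A(k), π_B(k)):
  0 -> (0,0)
  1 -> (1,0)
  2 -> (2,0)
  3 -> (0,1)
  4 -> (1,1)
  5 -> (2,1)
  6 -> (0,2)
  7 -> (1,2)
  8 -> (2,2)
  9 -> (0,3)
  10 -> (1,3)
  11 -> (2,3)
  12 -> (0,4)
  13 -> (1,4)
  14 -> (2,4)
  15 -> (0,5)
  16 -> (1,5)
  17 -> (2,5)
distinct pairs in image: 18 / 18 needed
  → bijection onto A×B; projections well-typed.

Answer: VALID PRODUCT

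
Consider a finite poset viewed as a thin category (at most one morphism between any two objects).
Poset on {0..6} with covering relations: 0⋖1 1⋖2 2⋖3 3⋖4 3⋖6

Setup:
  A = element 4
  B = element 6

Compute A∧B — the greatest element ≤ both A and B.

Answer: A∧B = 3

Work:
Common predecessors of 4,6: {0,1,2,3}
  0 <= 3
  1 <= 3
  2 <= 3
  3 <= 3
glb = 3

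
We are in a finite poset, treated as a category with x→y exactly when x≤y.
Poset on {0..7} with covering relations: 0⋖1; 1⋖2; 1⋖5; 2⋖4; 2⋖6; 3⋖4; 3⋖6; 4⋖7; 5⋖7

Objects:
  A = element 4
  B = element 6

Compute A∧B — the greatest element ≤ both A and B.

Answer: NO MEET EXISTS

Work:
Lower bounds of A=4 and B=6: {0,1,2,3}
  maximal lower bounds 2 and 3 are incomparable: neither 2<=3 nor 3<=2
→ no greatest lower bound exists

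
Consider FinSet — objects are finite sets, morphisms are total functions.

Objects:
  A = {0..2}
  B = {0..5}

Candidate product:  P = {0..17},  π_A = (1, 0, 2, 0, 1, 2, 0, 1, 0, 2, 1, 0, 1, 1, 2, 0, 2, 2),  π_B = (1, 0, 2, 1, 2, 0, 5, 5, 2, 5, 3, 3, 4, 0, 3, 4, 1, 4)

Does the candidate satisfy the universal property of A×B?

|A|·|B| = 3·6 = 18;  |P| = 18
Check the pairing map k ↦ (π_A(k), π_B(k)):
  0 : (1,1)
  1 : (0,0)
  2 : (2,2)
  3 : (0,1)
  4 : (1,2)
  5 : (2,0)
  6 : (0,5)
  7 : (1,5)
  8 : (0,2)
  9 : (2,5)
  10 : (1,3)
  11 : (0,3)
  12 : (1,4)
  13 : (1,0)
  14 : (2,3)
  15 : (0,4)
  16 : (2,1)
  17 : (2,4)
distinct pairs in image: 18 / 18 needed
  → bijection onto A×B; projections well-typed.

Answer: VALID PRODUCT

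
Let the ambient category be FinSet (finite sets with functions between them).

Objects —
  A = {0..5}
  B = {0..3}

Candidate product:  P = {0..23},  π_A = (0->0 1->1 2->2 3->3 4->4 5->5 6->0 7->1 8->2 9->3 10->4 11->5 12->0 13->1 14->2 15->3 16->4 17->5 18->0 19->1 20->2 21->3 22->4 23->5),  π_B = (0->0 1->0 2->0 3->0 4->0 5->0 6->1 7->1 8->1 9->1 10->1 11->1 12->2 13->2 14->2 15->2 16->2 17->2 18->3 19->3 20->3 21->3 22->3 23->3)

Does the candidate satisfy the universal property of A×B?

Answer: VALID PRODUCT

Trace:
|A|·|B| = 6·4 = 24;  |P| = 24
Check the pairing map k ↦ (π_A(k), π_B(k)):
  0 -> (0,0)
  1 -> (1,0)
  2 -> (2,0)
  3 -> (3,0)
  4 -> (4,0)
  5 -> (5,0)
  6 -> (0,1)
  7 -> (1,1)
  8 -> (2,1)
  9 -> (3,1)
  10 -> (4,1)
  11 -> (5,1)
  12 -> (0,2)
  13 -> (1,2)
  14 -> (2,2)
  15 -> (3,2)
  16 -> (4,2)
  17 -> (5,2)
  18 -> (0,3)
  19 -> (1,3)
  20 -> (2,3)
  21 -> (3,3)
  22 -> (4,3)
  23 -> (5,3)
distinct pairs in image: 24 / 24 needed
  → bijection onto A×B; projections well-typed.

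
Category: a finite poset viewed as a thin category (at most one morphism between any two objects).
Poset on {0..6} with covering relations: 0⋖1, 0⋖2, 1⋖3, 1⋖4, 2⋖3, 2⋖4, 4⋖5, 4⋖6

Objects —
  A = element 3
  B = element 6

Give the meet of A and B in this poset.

{x : x<=A ∧ x<=B} = {0,1,2}  (A=3, B=6)
  maximal lower bounds 1 and 2 are incomparable: neither 1<=2 nor 2<=1
→ no greatest lower bound exists

Answer: NO MEET EXISTS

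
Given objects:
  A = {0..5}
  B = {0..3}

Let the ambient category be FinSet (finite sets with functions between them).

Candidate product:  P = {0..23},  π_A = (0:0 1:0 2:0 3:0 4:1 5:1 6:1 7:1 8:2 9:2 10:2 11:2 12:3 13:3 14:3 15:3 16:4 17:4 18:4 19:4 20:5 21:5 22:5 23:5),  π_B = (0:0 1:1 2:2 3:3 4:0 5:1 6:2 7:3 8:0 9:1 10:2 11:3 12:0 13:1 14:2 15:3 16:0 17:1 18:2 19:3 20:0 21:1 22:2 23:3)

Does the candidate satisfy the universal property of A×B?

Answer: VALID PRODUCT

Derivation:
|A|·|B| = 6·4 = 24;  |P| = 24
Check the pairing map k ↦ (π_A(k), π_B(k)):
  0 : (0,0)
  1 : (0,1)
  2 : (0,2)
  3 : (0,3)
  4 : (1,0)
  5 : (1,1)
  6 : (1,2)
  7 : (1,3)
  8 : (2,0)
  9 : (2,1)
  10 : (2,2)
  11 : (2,3)
  12 : (3,0)
  13 : (3,1)
  14 : (3,2)
  15 : (3,3)
  16 : (4,0)
  17 : (4,1)
  18 : (4,2)
  19 : (4,3)
  20 : (5,0)
  21 : (5,1)
  22 : (5,2)
  23 : (5,3)
distinct pairs in image: 24 / 24 needed
  → bijection onto A×B; projections well-typed.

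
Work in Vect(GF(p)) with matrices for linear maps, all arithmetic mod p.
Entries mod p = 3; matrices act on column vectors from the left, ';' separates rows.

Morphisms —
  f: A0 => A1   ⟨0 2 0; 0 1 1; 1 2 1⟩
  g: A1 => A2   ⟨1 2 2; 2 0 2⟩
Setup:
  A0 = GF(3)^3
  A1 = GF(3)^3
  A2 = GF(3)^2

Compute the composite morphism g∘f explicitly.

  e0=(1,0,0) f=>(0,0,1) g=>(2,2)
  e1=(0,1,0) f=>(2,1,2) g=>(2,2)
  e2=(0,0,1) f=>(0,1,1) g=>(1,2)
⟦path⟧: ⟨2 2 1; 2 2 2⟩

Answer: ⟨2 2 1; 2 2 2⟩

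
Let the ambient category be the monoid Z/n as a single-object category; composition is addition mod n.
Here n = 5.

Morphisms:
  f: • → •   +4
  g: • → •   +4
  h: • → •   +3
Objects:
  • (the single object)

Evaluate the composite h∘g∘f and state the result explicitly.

  0 +4≡4 +4≡3 +3≡1  (mod 5)
result: +1

Answer: +1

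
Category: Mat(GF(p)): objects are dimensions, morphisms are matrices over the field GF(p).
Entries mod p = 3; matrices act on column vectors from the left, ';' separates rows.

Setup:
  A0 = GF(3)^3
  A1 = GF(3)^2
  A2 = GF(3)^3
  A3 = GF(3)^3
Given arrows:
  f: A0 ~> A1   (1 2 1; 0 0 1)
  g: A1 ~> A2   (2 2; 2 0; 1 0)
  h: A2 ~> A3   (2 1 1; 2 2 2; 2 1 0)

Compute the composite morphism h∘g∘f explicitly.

  e0=[1,0,0] f~>[1,0] g~>[2,2,1] h~>[1,1,0]
  e1=[0,1,0] f~>[2,0] g~>[1,1,2] h~>[2,2,0]
  e2=[0,0,1] f~>[1,1] g~>[1,2,1] h~>[2,2,1]
⟦path⟧: (1 2 2; 1 2 2; 0 0 1)

Answer: (1 2 2; 1 2 2; 0 0 1)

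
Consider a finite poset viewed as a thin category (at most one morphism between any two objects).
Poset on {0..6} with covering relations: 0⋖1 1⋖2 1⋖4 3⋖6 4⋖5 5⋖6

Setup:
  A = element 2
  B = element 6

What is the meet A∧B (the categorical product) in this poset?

{x : x<=A ∧ x<=B} = {0,1}  (A=2, B=6)
  0 <= 1
  1 <= 1
glb = 1

Answer: A∧B = 1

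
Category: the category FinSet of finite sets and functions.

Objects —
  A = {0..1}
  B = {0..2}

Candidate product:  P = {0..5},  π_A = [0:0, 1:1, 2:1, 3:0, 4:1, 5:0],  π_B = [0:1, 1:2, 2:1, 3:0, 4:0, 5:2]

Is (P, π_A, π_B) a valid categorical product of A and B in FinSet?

|A|·|B| = 2·3 = 6;  |P| = 6
Check the pairing map k ↦ (π_A(k), π_B(k)):
  0 : (0,1)
  1 : (1,2)
  2 : (1,1)
  3 : (0,0)
  4 : (1,0)
  5 : (0,2)
distinct pairs in image: 6 / 6 needed
  → bijection onto A×B; projections well-typed.

Answer: VALID PRODUCT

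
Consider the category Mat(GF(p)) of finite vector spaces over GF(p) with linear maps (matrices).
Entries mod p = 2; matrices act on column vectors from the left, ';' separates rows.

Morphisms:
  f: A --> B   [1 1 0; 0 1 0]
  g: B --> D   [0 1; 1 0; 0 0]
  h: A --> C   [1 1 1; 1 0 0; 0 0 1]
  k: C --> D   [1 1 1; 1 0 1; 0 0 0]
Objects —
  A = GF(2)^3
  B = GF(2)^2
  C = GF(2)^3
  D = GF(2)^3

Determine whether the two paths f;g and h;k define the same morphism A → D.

1) trace f;g:
  e0=(1,0,0) f-->(1,0) g-->(0,1,0)
  e1=(0,1,0) f-->(1,1) g-->(1,1,0)
  e2=(0,0,1) f-->(0,0) g-->(0,0,0)
  ⟦path⟧₁ = [0 1 0; 1 1 0; 0 0 0]
2) trace h;k:
  e0=(1,0,0) h-->(1,1,0) k-->(0,1,0)
  e1=(0,1,0) h-->(1,0,0) k-->(1,1,0)
  e2=(0,0,1) h-->(1,0,1) k-->(0,0,0)
  ⟦path⟧₂ = [0 1 0; 1 1 0; 0 0 0]
Equal? same morphism ✓

Answer: COMMUTES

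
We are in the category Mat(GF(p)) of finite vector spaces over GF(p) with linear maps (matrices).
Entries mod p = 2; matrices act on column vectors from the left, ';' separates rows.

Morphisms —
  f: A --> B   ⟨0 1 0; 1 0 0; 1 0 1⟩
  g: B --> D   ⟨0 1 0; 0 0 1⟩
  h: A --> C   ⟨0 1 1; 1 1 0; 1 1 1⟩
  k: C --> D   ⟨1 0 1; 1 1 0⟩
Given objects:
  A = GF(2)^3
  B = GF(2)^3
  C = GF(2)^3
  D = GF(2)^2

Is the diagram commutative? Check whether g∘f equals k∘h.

Path 1 = f;g:
  e0=[1,0,0] f-->[0,1,1] g-->[1,1]
  e1=[0,1,0] f-->[1,0,0] g-->[0,0]
  e2=[0,0,1] f-->[0,0,1] g-->[0,1]
  result₁ = ⟨1 0 0; 1 0 1⟩
Path 2 = h;k:
  e0=[1,0,0] h-->[0,1,1] k-->[1,1]
  e1=[0,1,0] h-->[1,1,1] k-->[0,0]
  e2=[0,0,1] h-->[1,0,1] k-->[0,1]
  result₂ = ⟨1 0 0; 1 0 1⟩
Equal? YES — commutes

Answer: COMMUTES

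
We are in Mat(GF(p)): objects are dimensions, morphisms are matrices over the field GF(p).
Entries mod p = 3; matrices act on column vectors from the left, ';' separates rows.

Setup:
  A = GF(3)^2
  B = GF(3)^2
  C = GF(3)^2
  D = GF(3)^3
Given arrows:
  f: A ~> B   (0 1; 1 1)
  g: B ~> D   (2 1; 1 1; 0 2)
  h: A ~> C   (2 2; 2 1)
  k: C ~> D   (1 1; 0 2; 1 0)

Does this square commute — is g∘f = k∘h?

Along f;g (path 1):
  e0=[1,0] f~>[0,1] g~>[1,1,2]
  e1=[0,1] f~>[1,1] g~>[0,2,2]
  composite₁ = (1 0; 1 2; 2 2)
Along h;k (path 2):
  e0=[1,0] h~>[2,2] k~>[1,1,2]
  e1=[0,1] h~>[2,1] k~>[0,2,2]
  composite₂ = (1 0; 1 2; 2 2)
Equal? same morphism ✓

Answer: COMMUTES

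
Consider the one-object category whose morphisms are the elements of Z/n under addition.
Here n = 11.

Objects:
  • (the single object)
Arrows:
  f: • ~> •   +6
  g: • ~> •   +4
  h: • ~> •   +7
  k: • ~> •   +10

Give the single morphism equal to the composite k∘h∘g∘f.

  0 +6≡6 +4≡10 +7≡6 +10≡5  (mod 11)
composite: +5

Answer: +5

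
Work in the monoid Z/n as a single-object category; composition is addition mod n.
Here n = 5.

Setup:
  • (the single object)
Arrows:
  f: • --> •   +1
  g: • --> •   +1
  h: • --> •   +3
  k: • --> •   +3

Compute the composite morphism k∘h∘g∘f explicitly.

Answer: +3

Derivation:
  0 +1≡1 +1≡2 +3≡0 +3≡3  (mod 5)
⟦path⟧: +3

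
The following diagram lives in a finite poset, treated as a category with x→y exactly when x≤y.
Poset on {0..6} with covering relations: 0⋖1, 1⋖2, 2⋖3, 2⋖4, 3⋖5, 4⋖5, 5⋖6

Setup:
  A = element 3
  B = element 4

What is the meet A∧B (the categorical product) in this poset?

Common predecessors of 3,4: {0,1,2}
  0 <= 2
  1 <= 2
  2 <= 2
glb = 2

Answer: A∧B = 2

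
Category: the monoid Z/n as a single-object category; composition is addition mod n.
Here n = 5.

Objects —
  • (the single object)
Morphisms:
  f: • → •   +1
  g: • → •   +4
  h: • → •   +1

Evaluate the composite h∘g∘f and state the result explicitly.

Answer: +1

Trace:
  0 +1≡1 +4≡0 +1≡1  (mod 5)
result: +1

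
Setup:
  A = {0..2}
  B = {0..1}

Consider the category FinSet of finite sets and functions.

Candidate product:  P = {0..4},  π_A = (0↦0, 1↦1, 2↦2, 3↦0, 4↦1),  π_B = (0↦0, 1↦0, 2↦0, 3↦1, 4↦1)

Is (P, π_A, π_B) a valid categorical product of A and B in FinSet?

Answer: NOT A VALID PRODUCT — |P|=5 ≠ |A|·|B|=6

Derivation:
|A|·|B| = 3·2 = 6;  |P| = 5
  → cardinalities differ; no bijection possible.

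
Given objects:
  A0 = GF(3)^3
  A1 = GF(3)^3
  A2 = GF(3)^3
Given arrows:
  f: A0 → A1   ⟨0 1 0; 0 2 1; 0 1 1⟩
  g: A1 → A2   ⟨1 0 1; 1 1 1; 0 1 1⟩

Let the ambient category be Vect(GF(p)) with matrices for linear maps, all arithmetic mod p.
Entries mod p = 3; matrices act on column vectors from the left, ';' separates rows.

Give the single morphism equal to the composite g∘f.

Answer: ⟨0 2 1; 0 1 2; 0 0 2⟩

Derivation:
  e0=[1,0,0] f→[0,0,0] g→[0,0,0]
  e1=[0,1,0] f→[1,2,1] g→[2,1,0]
  e2=[0,0,1] f→[0,1,1] g→[1,2,2]
result: ⟨0 2 1; 0 1 2; 0 0 2⟩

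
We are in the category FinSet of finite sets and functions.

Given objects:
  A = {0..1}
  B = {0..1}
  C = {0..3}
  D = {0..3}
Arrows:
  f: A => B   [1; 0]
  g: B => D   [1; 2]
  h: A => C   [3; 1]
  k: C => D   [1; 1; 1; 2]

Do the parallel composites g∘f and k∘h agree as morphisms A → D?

Path 1 = f;g:
  0 f=>1 g=>2
  1 f=>0 g=>1
  ⟦path⟧₁ = [2; 1]
Path 2 = h;k:
  0 h=>3 k=>2
  1 h=>1 k=>1
  ⟦path⟧₂ = [2; 1]
Equal? same morphism ✓

Answer: COMMUTES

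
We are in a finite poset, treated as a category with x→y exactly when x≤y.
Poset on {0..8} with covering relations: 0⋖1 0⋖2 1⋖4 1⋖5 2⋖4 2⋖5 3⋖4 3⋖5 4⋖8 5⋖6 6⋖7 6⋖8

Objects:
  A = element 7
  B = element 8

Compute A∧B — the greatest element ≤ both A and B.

Answer: A∧B = 6

Trace:
Common predecessors of 7,8: {0,1,2,3,5,6}
  0 <= 6
  1 <= 6
  2 <= 6
  3 <= 6
  5 <= 6
  6 <= 6
glb = 6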